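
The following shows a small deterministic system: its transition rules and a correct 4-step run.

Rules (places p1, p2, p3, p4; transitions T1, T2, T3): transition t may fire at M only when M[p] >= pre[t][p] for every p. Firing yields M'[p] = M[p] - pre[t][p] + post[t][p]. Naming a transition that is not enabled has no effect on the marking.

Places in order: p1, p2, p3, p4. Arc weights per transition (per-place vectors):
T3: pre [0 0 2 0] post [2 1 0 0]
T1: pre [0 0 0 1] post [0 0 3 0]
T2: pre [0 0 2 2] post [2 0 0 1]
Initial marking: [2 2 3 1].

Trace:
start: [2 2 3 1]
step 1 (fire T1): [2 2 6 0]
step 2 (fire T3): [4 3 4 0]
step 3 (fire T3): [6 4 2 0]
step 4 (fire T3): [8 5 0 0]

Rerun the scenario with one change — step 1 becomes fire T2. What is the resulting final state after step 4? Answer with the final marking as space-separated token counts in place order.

(re-executing from step 1 with the substitution; state before step 1: [2 2 3 1])
step 1 (fire T2): [2 2 3 1]
step 2 (fire T3): [4 3 1 1]
step 3 (fire T3): [4 3 1 1]
step 4 (fire T3): [4 3 1 1]

4 3 1 1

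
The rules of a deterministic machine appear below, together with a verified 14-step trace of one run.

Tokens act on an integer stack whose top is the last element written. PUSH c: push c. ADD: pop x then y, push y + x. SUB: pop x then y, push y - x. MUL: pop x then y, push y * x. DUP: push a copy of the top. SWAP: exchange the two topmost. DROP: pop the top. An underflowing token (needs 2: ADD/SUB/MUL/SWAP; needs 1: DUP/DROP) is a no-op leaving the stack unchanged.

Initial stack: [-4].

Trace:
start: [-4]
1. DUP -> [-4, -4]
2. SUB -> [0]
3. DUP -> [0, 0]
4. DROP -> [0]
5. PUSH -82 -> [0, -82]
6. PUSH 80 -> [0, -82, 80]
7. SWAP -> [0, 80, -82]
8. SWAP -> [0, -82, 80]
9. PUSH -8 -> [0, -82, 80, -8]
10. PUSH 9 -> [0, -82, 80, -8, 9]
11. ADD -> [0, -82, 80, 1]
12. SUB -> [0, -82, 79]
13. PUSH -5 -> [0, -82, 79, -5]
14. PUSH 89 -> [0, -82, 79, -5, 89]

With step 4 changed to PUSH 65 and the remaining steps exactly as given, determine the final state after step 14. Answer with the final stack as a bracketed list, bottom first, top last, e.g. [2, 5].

(re-executing from step 4 with the substitution; state before step 4: [0, 0])
4. PUSH 65 -> [0, 0, 65]
5. PUSH -82 -> [0, 0, 65, -82]
6. PUSH 80 -> [0, 0, 65, -82, 80]
7. SWAP -> [0, 0, 65, 80, -82]
8. SWAP -> [0, 0, 65, -82, 80]
9. PUSH -8 -> [0, 0, 65, -82, 80, -8]
10. PUSH 9 -> [0, 0, 65, -82, 80, -8, 9]
11. ADD -> [0, 0, 65, -82, 80, 1]
12. SUB -> [0, 0, 65, -82, 79]
13. PUSH -5 -> [0, 0, 65, -82, 79, -5]
14. PUSH 89 -> [0, 0, 65, -82, 79, -5, 89]

[0, 0, 65, -82, 79, -5, 89]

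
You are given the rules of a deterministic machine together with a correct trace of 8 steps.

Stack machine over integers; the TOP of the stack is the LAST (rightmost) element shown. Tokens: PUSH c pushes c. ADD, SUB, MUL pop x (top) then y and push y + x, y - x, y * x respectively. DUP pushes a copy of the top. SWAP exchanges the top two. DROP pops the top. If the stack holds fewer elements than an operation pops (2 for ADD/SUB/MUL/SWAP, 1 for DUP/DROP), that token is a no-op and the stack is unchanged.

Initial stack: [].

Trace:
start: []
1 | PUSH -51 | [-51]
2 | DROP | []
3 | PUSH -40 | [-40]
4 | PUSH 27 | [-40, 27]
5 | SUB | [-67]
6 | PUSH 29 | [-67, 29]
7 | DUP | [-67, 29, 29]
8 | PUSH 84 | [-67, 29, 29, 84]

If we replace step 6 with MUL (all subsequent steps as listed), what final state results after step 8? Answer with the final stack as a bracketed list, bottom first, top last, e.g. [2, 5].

[-67, -67, 84]

(re-executing from step 6 with the substitution; state before step 6: [-67])
6 | MUL | [-67]
7 | DUP | [-67, -67]
8 | PUSH 84 | [-67, -67, 84]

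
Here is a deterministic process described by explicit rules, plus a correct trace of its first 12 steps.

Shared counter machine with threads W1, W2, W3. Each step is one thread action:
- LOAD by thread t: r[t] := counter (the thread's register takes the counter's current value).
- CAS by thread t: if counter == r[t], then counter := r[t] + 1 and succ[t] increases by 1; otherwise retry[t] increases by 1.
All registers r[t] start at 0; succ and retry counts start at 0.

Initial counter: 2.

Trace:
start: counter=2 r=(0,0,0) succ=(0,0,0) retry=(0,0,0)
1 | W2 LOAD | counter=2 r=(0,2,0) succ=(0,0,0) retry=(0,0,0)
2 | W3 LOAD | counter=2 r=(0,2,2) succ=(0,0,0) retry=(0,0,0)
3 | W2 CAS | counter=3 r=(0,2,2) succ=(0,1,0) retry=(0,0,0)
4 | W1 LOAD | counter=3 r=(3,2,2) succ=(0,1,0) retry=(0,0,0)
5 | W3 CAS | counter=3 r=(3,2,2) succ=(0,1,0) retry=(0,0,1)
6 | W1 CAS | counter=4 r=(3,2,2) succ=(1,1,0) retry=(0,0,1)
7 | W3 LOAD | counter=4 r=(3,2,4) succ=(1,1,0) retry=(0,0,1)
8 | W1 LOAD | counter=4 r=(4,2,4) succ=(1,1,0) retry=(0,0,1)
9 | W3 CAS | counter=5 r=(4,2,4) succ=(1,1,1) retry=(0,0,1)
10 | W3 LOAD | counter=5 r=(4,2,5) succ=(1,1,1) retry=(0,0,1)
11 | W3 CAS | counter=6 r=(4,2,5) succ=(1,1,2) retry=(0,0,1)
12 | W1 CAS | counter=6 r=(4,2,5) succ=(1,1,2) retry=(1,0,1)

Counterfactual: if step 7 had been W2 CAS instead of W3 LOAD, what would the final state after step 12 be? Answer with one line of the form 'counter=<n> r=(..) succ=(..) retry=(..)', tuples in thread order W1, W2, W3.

(re-executing from step 7 with the substitution; state before step 7: counter=4 r=(3,2,2) succ=(1,1,0) retry=(0,0,1))
7 | W2 CAS | counter=4 r=(3,2,2) succ=(1,1,0) retry=(0,1,1)
8 | W1 LOAD | counter=4 r=(4,2,2) succ=(1,1,0) retry=(0,1,1)
9 | W3 CAS | counter=4 r=(4,2,2) succ=(1,1,0) retry=(0,1,2)
10 | W3 LOAD | counter=4 r=(4,2,4) succ=(1,1,0) retry=(0,1,2)
11 | W3 CAS | counter=5 r=(4,2,4) succ=(1,1,1) retry=(0,1,2)
12 | W1 CAS | counter=5 r=(4,2,4) succ=(1,1,1) retry=(1,1,2)

counter=5 r=(4,2,4) succ=(1,1,1) retry=(1,1,2)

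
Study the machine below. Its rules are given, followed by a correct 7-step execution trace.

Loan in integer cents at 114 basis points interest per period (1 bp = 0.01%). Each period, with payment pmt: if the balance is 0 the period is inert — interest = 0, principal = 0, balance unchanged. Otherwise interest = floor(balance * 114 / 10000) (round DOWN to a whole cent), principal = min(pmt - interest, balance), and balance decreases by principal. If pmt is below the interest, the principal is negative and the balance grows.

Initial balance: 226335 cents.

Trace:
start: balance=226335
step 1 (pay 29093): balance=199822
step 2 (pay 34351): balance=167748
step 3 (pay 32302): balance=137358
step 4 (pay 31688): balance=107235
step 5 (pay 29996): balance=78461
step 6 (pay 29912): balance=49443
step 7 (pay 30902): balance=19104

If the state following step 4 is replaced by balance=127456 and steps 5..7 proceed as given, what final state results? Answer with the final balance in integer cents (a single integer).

state after step 4 := balance=127456
step 5 (pay 29996): balance=98912
step 6 (pay 29912): balance=70127
step 7 (pay 30902): balance=40024

40024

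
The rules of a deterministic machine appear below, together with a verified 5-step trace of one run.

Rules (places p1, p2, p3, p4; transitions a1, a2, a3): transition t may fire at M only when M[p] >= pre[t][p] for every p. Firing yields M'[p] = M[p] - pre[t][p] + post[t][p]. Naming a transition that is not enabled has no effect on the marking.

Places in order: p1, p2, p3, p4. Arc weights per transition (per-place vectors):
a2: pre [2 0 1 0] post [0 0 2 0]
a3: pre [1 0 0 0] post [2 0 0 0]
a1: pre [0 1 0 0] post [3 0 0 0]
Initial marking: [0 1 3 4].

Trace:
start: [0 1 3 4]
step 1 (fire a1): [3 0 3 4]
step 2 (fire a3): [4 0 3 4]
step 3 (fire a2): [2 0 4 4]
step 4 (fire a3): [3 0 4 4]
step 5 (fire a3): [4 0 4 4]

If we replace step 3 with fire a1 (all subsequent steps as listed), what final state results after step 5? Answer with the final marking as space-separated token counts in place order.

(re-executing from step 3 with the substitution; state before step 3: [4 0 3 4])
step 3 (fire a1): [4 0 3 4]
step 4 (fire a3): [5 0 3 4]
step 5 (fire a3): [6 0 3 4]

6 0 3 4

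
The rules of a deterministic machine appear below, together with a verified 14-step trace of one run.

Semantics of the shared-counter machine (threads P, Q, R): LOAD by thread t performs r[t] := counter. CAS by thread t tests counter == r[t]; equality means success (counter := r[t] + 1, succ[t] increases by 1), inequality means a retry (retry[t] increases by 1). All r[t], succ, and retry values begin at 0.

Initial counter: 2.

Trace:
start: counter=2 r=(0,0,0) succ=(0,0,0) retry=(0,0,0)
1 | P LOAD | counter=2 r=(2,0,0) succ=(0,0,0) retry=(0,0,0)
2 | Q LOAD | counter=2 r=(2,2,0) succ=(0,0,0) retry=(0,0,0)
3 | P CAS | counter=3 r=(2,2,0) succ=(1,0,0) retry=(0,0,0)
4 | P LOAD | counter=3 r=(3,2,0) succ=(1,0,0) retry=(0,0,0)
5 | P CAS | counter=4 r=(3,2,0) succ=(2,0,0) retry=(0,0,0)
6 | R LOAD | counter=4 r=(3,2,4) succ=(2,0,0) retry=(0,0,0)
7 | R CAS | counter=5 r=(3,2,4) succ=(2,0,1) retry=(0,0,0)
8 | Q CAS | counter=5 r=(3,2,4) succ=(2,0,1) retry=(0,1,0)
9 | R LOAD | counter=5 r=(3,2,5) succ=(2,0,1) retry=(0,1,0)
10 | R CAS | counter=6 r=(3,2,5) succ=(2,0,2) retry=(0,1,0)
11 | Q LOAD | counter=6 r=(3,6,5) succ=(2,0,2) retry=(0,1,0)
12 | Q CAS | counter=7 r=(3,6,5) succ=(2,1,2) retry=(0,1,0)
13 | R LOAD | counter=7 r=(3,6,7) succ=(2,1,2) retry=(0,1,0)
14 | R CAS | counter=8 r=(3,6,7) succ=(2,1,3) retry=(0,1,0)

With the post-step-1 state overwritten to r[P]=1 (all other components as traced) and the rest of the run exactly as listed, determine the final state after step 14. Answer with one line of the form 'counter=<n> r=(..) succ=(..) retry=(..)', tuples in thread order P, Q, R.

counter=7 r=(2,5,6) succ=(1,1,3) retry=(1,1,0)

state after step 1 := counter=2 r=(1,0,0) succ=(0,0,0) retry=(0,0,0)
2 | Q LOAD | counter=2 r=(1,2,0) succ=(0,0,0) retry=(0,0,0)
3 | P CAS | counter=2 r=(1,2,0) succ=(0,0,0) retry=(1,0,0)
4 | P LOAD | counter=2 r=(2,2,0) succ=(0,0,0) retry=(1,0,0)
5 | P CAS | counter=3 r=(2,2,0) succ=(1,0,0) retry=(1,0,0)
6 | R LOAD | counter=3 r=(2,2,3) succ=(1,0,0) retry=(1,0,0)
7 | R CAS | counter=4 r=(2,2,3) succ=(1,0,1) retry=(1,0,0)
8 | Q CAS | counter=4 r=(2,2,3) succ=(1,0,1) retry=(1,1,0)
9 | R LOAD | counter=4 r=(2,2,4) succ=(1,0,1) retry=(1,1,0)
10 | R CAS | counter=5 r=(2,2,4) succ=(1,0,2) retry=(1,1,0)
11 | Q LOAD | counter=5 r=(2,5,4) succ=(1,0,2) retry=(1,1,0)
12 | Q CAS | counter=6 r=(2,5,4) succ=(1,1,2) retry=(1,1,0)
13 | R LOAD | counter=6 r=(2,5,6) succ=(1,1,2) retry=(1,1,0)
14 | R CAS | counter=7 r=(2,5,6) succ=(1,1,3) retry=(1,1,0)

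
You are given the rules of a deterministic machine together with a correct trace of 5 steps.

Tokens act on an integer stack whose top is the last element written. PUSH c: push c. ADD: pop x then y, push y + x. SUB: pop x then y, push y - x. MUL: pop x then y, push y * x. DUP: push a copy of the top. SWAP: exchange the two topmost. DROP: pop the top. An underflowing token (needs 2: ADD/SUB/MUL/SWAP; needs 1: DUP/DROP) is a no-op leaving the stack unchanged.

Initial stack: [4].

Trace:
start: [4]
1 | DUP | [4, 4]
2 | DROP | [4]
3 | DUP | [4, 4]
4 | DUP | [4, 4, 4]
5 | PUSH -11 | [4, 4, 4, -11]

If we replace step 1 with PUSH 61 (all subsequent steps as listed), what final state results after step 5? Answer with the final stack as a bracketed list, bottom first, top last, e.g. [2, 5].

[4, 4, 4, -11]

(re-executing from step 1 with the substitution; state before step 1: [4])
1 | PUSH 61 | [4, 61]
2 | DROP | [4]
3 | DUP | [4, 4]
4 | DUP | [4, 4, 4]
5 | PUSH -11 | [4, 4, 4, -11]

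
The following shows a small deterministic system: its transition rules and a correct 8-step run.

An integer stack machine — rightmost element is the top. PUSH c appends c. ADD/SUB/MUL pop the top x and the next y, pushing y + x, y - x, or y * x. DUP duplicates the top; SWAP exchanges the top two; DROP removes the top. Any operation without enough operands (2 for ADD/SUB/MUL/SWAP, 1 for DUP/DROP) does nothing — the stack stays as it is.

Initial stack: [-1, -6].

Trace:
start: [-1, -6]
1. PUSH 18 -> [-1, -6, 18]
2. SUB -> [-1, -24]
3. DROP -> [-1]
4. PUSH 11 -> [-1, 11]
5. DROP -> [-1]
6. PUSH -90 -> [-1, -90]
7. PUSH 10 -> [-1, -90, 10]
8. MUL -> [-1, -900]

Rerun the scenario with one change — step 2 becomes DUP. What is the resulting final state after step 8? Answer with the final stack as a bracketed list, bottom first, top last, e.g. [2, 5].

[-1, -6, 18, -900]

(re-executing from step 2 with the substitution; state before step 2: [-1, -6, 18])
2. DUP -> [-1, -6, 18, 18]
3. DROP -> [-1, -6, 18]
4. PUSH 11 -> [-1, -6, 18, 11]
5. DROP -> [-1, -6, 18]
6. PUSH -90 -> [-1, -6, 18, -90]
7. PUSH 10 -> [-1, -6, 18, -90, 10]
8. MUL -> [-1, -6, 18, -900]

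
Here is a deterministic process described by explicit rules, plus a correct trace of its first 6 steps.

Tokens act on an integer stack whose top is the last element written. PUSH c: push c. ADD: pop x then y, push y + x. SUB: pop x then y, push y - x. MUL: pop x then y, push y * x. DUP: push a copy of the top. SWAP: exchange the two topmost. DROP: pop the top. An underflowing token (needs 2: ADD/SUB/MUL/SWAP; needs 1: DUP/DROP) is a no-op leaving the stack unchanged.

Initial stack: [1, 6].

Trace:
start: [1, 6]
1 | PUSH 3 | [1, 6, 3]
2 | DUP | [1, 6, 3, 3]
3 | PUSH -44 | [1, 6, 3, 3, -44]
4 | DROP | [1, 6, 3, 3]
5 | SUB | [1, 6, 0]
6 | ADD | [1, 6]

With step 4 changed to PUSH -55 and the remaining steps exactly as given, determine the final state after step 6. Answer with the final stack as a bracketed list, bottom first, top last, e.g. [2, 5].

[1, 6, 3, 14]

(re-executing from step 4 with the substitution; state before step 4: [1, 6, 3, 3, -44])
4 | PUSH -55 | [1, 6, 3, 3, -44, -55]
5 | SUB | [1, 6, 3, 3, 11]
6 | ADD | [1, 6, 3, 14]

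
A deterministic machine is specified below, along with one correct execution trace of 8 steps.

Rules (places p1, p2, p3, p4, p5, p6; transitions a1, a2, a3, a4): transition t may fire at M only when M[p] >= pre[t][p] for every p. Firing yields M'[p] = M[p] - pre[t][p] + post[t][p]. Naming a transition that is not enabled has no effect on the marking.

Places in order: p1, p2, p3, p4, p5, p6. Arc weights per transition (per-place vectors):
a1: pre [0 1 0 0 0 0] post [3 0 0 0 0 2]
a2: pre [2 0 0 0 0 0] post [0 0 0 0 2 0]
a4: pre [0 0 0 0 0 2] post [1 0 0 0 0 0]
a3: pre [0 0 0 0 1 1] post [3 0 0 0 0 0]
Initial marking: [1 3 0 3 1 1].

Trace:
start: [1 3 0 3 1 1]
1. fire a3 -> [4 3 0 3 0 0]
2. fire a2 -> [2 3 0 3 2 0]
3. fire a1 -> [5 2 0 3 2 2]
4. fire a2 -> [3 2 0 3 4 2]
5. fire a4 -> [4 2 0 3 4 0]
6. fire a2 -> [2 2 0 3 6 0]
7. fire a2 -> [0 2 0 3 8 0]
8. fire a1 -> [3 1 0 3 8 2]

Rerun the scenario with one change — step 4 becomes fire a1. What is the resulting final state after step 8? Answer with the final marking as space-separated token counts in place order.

8 0 0 3 6 4

(re-executing from step 4 with the substitution; state before step 4: [5 2 0 3 2 2])
4. fire a1 -> [8 1 0 3 2 4]
5. fire a4 -> [9 1 0 3 2 2]
6. fire a2 -> [7 1 0 3 4 2]
7. fire a2 -> [5 1 0 3 6 2]
8. fire a1 -> [8 0 0 3 6 4]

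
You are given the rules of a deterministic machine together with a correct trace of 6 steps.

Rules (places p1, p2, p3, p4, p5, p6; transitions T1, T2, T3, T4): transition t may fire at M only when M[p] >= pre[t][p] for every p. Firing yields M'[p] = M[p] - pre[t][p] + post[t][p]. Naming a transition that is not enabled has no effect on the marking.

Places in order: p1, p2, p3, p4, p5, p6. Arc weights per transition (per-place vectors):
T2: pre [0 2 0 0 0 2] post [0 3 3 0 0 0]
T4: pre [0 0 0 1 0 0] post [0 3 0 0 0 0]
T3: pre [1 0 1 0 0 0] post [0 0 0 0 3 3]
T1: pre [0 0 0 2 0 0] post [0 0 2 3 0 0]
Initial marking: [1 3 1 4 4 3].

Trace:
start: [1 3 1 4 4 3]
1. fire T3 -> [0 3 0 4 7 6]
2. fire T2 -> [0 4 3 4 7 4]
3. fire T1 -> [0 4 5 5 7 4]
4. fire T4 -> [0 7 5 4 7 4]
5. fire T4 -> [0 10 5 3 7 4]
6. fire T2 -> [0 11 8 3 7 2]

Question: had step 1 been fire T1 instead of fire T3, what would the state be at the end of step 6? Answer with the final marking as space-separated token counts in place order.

1 10 8 4 4 1

(re-executing from step 1 with the substitution; state before step 1: [1 3 1 4 4 3])
1. fire T1 -> [1 3 3 5 4 3]
2. fire T2 -> [1 4 6 5 4 1]
3. fire T1 -> [1 4 8 6 4 1]
4. fire T4 -> [1 7 8 5 4 1]
5. fire T4 -> [1 10 8 4 4 1]
6. fire T2 -> [1 10 8 4 4 1]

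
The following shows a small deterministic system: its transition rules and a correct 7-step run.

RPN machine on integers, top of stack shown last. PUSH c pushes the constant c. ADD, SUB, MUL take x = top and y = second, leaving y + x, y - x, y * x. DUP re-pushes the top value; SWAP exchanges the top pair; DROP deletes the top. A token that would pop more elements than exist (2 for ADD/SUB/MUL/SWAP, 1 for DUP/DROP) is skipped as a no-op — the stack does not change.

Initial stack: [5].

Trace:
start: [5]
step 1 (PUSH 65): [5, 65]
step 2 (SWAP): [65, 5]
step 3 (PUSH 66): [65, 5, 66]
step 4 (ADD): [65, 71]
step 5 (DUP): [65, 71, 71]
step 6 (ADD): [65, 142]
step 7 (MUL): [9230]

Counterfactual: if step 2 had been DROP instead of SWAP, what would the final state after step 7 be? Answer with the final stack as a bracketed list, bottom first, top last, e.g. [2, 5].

(re-executing from step 2 with the substitution; state before step 2: [5, 65])
step 2 (DROP): [5]
step 3 (PUSH 66): [5, 66]
step 4 (ADD): [71]
step 5 (DUP): [71, 71]
step 6 (ADD): [142]
step 7 (MUL): [142]

[142]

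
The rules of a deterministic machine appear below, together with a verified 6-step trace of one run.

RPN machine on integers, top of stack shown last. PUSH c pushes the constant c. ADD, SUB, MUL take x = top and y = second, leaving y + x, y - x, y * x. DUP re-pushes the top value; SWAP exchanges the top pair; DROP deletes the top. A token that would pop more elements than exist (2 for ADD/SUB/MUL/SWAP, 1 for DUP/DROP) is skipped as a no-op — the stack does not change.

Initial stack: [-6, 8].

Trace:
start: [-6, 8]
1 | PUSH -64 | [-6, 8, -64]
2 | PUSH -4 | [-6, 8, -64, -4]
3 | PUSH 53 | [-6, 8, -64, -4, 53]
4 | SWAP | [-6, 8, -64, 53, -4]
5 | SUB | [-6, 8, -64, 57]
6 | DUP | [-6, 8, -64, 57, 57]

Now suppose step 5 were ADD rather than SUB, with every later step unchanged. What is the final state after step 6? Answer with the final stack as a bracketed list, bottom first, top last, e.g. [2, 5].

(re-executing from step 5 with the substitution; state before step 5: [-6, 8, -64, 53, -4])
5 | ADD | [-6, 8, -64, 49]
6 | DUP | [-6, 8, -64, 49, 49]

[-6, 8, -64, 49, 49]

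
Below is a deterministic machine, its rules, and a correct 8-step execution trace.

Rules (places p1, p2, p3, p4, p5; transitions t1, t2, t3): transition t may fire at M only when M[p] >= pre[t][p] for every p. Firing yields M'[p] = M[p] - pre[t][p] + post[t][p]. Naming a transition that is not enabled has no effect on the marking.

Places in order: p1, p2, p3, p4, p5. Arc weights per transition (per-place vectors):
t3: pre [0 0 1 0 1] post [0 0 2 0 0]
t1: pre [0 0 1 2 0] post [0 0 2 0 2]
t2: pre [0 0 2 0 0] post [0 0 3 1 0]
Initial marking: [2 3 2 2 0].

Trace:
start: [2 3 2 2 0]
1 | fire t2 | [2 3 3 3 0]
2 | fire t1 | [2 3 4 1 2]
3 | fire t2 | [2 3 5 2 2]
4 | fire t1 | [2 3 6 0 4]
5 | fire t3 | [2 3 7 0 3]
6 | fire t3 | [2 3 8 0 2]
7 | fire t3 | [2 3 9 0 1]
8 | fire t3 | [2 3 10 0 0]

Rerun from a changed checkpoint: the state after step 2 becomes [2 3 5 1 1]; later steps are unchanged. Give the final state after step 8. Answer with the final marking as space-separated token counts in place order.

state after step 2 := [2 3 5 1 1]
3 | fire t2 | [2 3 6 2 1]
4 | fire t1 | [2 3 7 0 3]
5 | fire t3 | [2 3 8 0 2]
6 | fire t3 | [2 3 9 0 1]
7 | fire t3 | [2 3 10 0 0]
8 | fire t3 | [2 3 10 0 0]

2 3 10 0 0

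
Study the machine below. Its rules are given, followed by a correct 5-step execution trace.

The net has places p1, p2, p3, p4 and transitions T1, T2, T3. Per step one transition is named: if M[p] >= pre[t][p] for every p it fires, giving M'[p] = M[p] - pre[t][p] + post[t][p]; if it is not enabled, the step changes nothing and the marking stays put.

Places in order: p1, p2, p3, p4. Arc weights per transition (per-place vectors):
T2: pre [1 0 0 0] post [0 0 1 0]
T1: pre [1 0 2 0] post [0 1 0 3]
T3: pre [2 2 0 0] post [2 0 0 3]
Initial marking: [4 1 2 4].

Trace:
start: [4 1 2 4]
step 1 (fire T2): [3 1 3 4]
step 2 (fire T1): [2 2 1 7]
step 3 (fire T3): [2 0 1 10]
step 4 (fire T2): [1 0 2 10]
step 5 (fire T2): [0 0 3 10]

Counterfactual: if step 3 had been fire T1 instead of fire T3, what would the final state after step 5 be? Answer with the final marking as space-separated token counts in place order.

0 2 3 7

(re-executing from step 3 with the substitution; state before step 3: [2 2 1 7])
step 3 (fire T1): [2 2 1 7]
step 4 (fire T2): [1 2 2 7]
step 5 (fire T2): [0 2 3 7]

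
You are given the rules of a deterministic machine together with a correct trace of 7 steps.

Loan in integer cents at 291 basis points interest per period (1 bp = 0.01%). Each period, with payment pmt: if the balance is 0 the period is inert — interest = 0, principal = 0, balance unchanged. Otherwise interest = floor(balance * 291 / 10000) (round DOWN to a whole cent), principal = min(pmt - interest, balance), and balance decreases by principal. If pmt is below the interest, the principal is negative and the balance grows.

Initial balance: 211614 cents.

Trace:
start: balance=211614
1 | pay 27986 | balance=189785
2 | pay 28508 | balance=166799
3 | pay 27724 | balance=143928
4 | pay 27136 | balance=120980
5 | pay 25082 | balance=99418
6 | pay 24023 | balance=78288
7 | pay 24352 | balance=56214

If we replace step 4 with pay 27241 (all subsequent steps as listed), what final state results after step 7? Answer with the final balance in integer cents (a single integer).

(re-executing from step 4 with the substitution; state before step 4: balance=143928)
4 | pay 27241 | balance=120875
5 | pay 25082 | balance=99310
6 | pay 24023 | balance=78176
7 | pay 24352 | balance=56098

56098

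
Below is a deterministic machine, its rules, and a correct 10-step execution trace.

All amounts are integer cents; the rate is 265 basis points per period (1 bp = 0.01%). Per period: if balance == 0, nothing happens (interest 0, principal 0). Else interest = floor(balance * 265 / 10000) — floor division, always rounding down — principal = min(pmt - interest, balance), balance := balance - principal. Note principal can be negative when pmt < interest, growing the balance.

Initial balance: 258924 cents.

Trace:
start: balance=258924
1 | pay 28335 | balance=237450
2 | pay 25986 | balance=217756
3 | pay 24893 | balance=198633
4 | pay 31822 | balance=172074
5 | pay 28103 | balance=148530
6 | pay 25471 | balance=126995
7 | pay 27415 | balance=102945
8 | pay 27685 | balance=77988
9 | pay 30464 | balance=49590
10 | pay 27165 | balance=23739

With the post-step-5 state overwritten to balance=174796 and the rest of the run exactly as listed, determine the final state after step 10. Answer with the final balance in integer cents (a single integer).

state after step 5 := balance=174796
6 | pay 25471 | balance=153957
7 | pay 27415 | balance=130621
8 | pay 27685 | balance=106397
9 | pay 30464 | balance=78752
10 | pay 27165 | balance=53673

53673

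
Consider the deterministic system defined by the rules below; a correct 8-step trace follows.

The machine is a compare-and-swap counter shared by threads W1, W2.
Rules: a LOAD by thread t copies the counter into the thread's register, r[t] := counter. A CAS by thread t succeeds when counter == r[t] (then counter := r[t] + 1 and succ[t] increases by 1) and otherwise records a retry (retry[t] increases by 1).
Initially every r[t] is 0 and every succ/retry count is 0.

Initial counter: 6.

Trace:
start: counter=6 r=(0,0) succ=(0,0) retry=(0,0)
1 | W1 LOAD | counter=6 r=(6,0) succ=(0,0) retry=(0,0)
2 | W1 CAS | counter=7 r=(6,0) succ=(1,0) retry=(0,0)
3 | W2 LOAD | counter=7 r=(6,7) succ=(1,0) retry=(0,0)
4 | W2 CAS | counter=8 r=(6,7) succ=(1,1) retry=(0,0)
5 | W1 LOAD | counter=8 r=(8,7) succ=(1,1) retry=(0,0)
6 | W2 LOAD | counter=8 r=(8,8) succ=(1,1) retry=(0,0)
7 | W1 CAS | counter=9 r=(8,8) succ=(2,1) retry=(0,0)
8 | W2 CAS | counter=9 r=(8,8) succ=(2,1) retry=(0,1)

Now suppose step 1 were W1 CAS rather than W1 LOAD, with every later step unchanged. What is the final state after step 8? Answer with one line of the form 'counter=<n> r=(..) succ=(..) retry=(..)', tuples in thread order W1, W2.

(re-executing from step 1 with the substitution; state before step 1: counter=6 r=(0,0) succ=(0,0) retry=(0,0))
1 | W1 CAS | counter=6 r=(0,0) succ=(0,0) retry=(1,0)
2 | W1 CAS | counter=6 r=(0,0) succ=(0,0) retry=(2,0)
3 | W2 LOAD | counter=6 r=(0,6) succ=(0,0) retry=(2,0)
4 | W2 CAS | counter=7 r=(0,6) succ=(0,1) retry=(2,0)
5 | W1 LOAD | counter=7 r=(7,6) succ=(0,1) retry=(2,0)
6 | W2 LOAD | counter=7 r=(7,7) succ=(0,1) retry=(2,0)
7 | W1 CAS | counter=8 r=(7,7) succ=(1,1) retry=(2,0)
8 | W2 CAS | counter=8 r=(7,7) succ=(1,1) retry=(2,1)

counter=8 r=(7,7) succ=(1,1) retry=(2,1)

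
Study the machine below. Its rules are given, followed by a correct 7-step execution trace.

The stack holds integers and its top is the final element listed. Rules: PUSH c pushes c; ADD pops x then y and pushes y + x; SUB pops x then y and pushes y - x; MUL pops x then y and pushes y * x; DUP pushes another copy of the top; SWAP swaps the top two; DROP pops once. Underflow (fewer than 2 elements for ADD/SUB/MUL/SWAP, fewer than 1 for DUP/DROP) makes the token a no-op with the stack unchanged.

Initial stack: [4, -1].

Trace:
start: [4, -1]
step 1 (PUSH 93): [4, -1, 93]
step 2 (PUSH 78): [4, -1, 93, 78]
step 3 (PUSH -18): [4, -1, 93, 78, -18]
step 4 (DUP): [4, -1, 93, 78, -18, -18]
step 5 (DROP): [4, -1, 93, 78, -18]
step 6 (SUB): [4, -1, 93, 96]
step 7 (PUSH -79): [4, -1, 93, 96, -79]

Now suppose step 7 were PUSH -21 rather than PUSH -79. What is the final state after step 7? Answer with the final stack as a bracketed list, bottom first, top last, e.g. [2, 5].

[4, -1, 93, 96, -21]

(re-executing from step 7 with the substitution; state before step 7: [4, -1, 93, 96])
step 7 (PUSH -21): [4, -1, 93, 96, -21]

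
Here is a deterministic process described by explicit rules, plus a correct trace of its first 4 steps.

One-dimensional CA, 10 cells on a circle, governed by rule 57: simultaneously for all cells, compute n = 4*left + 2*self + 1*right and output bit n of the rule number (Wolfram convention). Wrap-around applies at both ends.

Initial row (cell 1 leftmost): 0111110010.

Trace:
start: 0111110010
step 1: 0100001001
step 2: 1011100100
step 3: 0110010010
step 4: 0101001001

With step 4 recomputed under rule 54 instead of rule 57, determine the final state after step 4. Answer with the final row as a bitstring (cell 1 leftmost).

1001111111

(re-executing step 4 under rule 54; state before step 4: 0110010010)
step 4: 1001111111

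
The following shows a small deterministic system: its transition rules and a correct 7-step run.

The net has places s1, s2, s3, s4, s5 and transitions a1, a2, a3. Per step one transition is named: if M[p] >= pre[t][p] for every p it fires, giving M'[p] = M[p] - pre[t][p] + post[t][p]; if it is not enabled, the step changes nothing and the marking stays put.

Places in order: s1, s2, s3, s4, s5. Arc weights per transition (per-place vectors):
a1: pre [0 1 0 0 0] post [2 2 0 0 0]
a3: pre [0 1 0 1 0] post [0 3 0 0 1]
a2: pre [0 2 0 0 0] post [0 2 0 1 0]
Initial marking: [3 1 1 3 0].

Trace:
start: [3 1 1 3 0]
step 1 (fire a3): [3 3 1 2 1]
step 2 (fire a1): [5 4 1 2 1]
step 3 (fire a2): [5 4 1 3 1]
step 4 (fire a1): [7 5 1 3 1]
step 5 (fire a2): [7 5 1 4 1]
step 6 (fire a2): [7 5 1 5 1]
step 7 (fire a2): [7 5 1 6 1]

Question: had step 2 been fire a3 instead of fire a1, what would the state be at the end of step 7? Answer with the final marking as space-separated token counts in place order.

5 6 1 5 2

(re-executing from step 2 with the substitution; state before step 2: [3 3 1 2 1])
step 2 (fire a3): [3 5 1 1 2]
step 3 (fire a2): [3 5 1 2 2]
step 4 (fire a1): [5 6 1 2 2]
step 5 (fire a2): [5 6 1 3 2]
step 6 (fire a2): [5 6 1 4 2]
step 7 (fire a2): [5 6 1 5 2]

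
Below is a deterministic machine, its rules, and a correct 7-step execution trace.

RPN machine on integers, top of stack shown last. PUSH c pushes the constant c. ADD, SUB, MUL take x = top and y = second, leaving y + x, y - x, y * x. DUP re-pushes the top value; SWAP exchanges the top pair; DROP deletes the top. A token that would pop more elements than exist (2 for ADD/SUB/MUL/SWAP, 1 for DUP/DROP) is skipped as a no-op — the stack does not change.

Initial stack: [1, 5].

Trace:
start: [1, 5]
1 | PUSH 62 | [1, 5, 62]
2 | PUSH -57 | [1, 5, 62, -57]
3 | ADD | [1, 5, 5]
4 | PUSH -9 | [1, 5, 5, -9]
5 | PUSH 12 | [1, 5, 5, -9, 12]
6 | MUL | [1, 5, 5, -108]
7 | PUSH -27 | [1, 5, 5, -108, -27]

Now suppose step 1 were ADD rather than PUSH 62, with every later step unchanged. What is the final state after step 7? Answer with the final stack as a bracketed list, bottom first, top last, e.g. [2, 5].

[-51, -108, -27]

(re-executing from step 1 with the substitution; state before step 1: [1, 5])
1 | ADD | [6]
2 | PUSH -57 | [6, -57]
3 | ADD | [-51]
4 | PUSH -9 | [-51, -9]
5 | PUSH 12 | [-51, -9, 12]
6 | MUL | [-51, -108]
7 | PUSH -27 | [-51, -108, -27]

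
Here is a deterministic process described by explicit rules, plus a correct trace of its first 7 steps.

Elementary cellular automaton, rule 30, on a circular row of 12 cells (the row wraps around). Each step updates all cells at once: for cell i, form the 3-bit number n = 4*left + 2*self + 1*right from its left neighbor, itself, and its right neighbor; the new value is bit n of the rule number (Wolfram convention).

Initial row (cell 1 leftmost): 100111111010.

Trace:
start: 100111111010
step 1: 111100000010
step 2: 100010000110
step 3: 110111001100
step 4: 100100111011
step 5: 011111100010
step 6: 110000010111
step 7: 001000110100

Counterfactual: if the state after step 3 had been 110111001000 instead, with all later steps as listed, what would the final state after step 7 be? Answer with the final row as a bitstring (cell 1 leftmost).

011000111110

state after step 3 := 110111001000
step 4: 100100111101
step 5: 011111100001
step 6: 010000010011
step 7: 011000111110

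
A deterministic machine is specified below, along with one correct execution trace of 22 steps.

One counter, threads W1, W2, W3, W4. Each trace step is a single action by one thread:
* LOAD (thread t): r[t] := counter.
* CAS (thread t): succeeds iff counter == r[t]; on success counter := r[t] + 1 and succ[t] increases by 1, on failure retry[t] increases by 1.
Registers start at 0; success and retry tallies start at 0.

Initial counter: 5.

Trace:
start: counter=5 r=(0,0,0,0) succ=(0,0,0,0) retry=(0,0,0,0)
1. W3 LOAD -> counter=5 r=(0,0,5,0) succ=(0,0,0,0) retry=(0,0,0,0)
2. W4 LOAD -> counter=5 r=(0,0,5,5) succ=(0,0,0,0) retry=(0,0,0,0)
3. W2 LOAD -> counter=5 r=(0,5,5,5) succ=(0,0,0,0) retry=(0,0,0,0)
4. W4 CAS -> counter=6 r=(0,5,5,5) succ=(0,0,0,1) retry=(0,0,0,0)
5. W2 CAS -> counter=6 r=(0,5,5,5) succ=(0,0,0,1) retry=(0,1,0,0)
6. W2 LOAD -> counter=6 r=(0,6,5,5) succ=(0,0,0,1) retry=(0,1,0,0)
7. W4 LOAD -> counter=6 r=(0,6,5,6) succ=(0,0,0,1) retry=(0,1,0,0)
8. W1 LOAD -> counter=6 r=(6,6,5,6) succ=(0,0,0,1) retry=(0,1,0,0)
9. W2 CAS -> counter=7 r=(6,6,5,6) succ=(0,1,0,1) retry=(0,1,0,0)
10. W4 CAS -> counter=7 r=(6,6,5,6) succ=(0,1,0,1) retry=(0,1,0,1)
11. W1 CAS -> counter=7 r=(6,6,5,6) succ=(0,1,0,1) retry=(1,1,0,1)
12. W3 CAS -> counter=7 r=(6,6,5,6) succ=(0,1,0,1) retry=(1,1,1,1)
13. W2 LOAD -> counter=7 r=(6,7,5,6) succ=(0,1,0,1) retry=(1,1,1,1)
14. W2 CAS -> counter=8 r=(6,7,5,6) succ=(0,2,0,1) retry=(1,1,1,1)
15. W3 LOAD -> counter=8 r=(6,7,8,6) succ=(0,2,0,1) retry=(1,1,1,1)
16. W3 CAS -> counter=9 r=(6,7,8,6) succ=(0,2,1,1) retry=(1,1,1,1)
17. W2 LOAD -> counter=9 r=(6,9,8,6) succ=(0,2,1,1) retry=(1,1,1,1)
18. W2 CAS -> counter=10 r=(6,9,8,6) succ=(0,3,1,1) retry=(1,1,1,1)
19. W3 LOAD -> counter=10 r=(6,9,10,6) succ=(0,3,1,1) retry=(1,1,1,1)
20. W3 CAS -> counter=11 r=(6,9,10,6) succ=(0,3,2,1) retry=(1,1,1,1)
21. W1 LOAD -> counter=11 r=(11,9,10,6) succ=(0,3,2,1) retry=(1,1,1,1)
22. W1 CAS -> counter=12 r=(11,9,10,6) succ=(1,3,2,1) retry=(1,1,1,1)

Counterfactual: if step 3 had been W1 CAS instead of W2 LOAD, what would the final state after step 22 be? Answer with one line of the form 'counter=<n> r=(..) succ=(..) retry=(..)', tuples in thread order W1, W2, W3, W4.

counter=12 r=(11,9,10,6) succ=(1,3,2,1) retry=(2,1,1,1)

(re-executing from step 3 with the substitution; state before step 3: counter=5 r=(0,0,5,5) succ=(0,0,0,0) retry=(0,0,0,0))
3. W1 CAS -> counter=5 r=(0,0,5,5) succ=(0,0,0,0) retry=(1,0,0,0)
4. W4 CAS -> counter=6 r=(0,0,5,5) succ=(0,0,0,1) retry=(1,0,0,0)
5. W2 CAS -> counter=6 r=(0,0,5,5) succ=(0,0,0,1) retry=(1,1,0,0)
6. W2 LOAD -> counter=6 r=(0,6,5,5) succ=(0,0,0,1) retry=(1,1,0,0)
7. W4 LOAD -> counter=6 r=(0,6,5,6) succ=(0,0,0,1) retry=(1,1,0,0)
8. W1 LOAD -> counter=6 r=(6,6,5,6) succ=(0,0,0,1) retry=(1,1,0,0)
9. W2 CAS -> counter=7 r=(6,6,5,6) succ=(0,1,0,1) retry=(1,1,0,0)
10. W4 CAS -> counter=7 r=(6,6,5,6) succ=(0,1,0,1) retry=(1,1,0,1)
11. W1 CAS -> counter=7 r=(6,6,5,6) succ=(0,1,0,1) retry=(2,1,0,1)
12. W3 CAS -> counter=7 r=(6,6,5,6) succ=(0,1,0,1) retry=(2,1,1,1)
13. W2 LOAD -> counter=7 r=(6,7,5,6) succ=(0,1,0,1) retry=(2,1,1,1)
14. W2 CAS -> counter=8 r=(6,7,5,6) succ=(0,2,0,1) retry=(2,1,1,1)
15. W3 LOAD -> counter=8 r=(6,7,8,6) succ=(0,2,0,1) retry=(2,1,1,1)
16. W3 CAS -> counter=9 r=(6,7,8,6) succ=(0,2,1,1) retry=(2,1,1,1)
17. W2 LOAD -> counter=9 r=(6,9,8,6) succ=(0,2,1,1) retry=(2,1,1,1)
18. W2 CAS -> counter=10 r=(6,9,8,6) succ=(0,3,1,1) retry=(2,1,1,1)
19. W3 LOAD -> counter=10 r=(6,9,10,6) succ=(0,3,1,1) retry=(2,1,1,1)
20. W3 CAS -> counter=11 r=(6,9,10,6) succ=(0,3,2,1) retry=(2,1,1,1)
21. W1 LOAD -> counter=11 r=(11,9,10,6) succ=(0,3,2,1) retry=(2,1,1,1)
22. W1 CAS -> counter=12 r=(11,9,10,6) succ=(1,3,2,1) retry=(2,1,1,1)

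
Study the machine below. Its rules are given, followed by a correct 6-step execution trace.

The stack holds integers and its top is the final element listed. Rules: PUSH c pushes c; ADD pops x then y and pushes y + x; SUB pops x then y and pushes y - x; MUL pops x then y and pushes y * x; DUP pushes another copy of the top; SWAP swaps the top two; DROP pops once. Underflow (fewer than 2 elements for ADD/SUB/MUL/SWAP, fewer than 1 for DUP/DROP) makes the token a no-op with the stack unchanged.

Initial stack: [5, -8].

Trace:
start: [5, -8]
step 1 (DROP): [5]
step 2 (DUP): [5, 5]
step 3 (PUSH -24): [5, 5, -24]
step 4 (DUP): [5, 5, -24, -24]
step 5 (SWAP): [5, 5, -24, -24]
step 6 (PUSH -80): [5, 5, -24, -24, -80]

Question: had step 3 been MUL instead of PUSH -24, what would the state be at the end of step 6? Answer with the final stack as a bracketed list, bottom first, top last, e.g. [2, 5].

(re-executing from step 3 with the substitution; state before step 3: [5, 5])
step 3 (MUL): [25]
step 4 (DUP): [25, 25]
step 5 (SWAP): [25, 25]
step 6 (PUSH -80): [25, 25, -80]

[25, 25, -80]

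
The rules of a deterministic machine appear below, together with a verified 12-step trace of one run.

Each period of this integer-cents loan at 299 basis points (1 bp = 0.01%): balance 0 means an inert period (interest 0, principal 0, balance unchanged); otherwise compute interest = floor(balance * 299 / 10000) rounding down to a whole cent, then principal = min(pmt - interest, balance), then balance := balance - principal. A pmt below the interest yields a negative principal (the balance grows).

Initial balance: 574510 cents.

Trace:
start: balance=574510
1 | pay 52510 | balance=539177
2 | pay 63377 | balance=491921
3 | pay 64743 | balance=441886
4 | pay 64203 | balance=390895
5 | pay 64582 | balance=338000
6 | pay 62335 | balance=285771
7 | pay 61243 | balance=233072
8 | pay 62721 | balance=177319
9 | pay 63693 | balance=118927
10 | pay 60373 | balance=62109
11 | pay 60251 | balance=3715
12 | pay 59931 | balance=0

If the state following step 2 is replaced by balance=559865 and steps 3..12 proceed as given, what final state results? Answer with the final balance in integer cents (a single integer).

35117

state after step 2 := balance=559865
3 | pay 64743 | balance=511861
4 | pay 64203 | balance=462962
5 | pay 64582 | balance=412222
6 | pay 62335 | balance=362212
7 | pay 61243 | balance=311799
8 | pay 62721 | balance=258400
9 | pay 63693 | balance=202433
10 | pay 60373 | balance=148112
11 | pay 60251 | balance=92289
12 | pay 59931 | balance=35117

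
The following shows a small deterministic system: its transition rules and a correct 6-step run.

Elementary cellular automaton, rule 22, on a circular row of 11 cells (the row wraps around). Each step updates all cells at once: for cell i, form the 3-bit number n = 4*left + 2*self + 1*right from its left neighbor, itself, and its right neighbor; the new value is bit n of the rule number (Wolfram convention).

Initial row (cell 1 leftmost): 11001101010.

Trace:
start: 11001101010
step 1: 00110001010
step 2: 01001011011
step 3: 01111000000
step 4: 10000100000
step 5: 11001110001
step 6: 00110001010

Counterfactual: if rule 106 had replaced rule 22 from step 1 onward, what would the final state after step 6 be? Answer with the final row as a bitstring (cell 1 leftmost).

(re-executing steps 1..6 under rule 106; state before step 1: 11001101010)
step 1: 11011110101
step 2: 01110011011
step 3: 11010111111
step 4: 01101100000
step 5: 11111100000
step 6: 10000100001

10000100001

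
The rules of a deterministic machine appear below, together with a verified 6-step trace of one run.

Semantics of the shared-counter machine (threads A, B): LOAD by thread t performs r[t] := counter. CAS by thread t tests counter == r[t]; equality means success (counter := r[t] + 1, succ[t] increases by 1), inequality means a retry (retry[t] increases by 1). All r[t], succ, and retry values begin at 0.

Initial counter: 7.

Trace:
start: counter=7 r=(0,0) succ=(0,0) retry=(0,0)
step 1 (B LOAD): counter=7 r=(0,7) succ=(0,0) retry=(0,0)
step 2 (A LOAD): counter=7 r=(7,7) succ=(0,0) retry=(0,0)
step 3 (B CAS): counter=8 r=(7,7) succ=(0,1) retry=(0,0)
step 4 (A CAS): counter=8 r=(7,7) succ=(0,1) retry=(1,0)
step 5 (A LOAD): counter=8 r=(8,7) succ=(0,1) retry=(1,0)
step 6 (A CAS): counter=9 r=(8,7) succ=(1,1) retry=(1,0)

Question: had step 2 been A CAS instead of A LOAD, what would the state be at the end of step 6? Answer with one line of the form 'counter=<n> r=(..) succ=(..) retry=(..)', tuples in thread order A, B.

counter=9 r=(8,7) succ=(1,1) retry=(2,0)

(re-executing from step 2 with the substitution; state before step 2: counter=7 r=(0,7) succ=(0,0) retry=(0,0))
step 2 (A CAS): counter=7 r=(0,7) succ=(0,0) retry=(1,0)
step 3 (B CAS): counter=8 r=(0,7) succ=(0,1) retry=(1,0)
step 4 (A CAS): counter=8 r=(0,7) succ=(0,1) retry=(2,0)
step 5 (A LOAD): counter=8 r=(8,7) succ=(0,1) retry=(2,0)
step 6 (A CAS): counter=9 r=(8,7) succ=(1,1) retry=(2,0)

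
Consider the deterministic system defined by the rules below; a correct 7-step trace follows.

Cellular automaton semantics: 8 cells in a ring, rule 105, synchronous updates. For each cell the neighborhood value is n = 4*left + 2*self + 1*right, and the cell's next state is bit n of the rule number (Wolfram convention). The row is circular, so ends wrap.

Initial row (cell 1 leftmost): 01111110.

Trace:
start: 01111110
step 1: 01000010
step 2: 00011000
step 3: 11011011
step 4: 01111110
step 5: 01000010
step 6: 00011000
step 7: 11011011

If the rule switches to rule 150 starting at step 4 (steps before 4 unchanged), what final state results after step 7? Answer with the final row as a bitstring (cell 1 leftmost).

(re-executing steps 4..7 under rule 150; state before step 4: 11011011)
step 4: 10000001
step 5: 01000010
step 6: 11100111
step 7: 11011011

11011011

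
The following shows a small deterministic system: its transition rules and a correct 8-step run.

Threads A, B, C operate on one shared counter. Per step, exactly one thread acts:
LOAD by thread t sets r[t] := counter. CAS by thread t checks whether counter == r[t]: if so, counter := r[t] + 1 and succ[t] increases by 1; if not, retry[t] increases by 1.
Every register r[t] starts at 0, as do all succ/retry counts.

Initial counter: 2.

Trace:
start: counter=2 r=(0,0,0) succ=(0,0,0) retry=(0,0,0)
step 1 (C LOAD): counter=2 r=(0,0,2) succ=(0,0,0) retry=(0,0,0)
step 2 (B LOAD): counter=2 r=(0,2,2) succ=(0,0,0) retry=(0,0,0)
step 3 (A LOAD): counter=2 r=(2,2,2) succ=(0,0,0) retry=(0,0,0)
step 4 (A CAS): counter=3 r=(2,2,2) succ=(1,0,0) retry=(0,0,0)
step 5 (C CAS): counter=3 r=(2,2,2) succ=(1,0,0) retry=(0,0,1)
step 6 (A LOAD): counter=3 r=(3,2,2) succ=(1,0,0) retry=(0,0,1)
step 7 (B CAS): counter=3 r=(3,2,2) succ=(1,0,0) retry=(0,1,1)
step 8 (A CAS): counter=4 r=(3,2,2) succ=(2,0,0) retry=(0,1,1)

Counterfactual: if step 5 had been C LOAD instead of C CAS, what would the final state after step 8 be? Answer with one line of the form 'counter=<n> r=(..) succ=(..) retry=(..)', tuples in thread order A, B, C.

(re-executing from step 5 with the substitution; state before step 5: counter=3 r=(2,2,2) succ=(1,0,0) retry=(0,0,0))
step 5 (C LOAD): counter=3 r=(2,2,3) succ=(1,0,0) retry=(0,0,0)
step 6 (A LOAD): counter=3 r=(3,2,3) succ=(1,0,0) retry=(0,0,0)
step 7 (B CAS): counter=3 r=(3,2,3) succ=(1,0,0) retry=(0,1,0)
step 8 (A CAS): counter=4 r=(3,2,3) succ=(2,0,0) retry=(0,1,0)

counter=4 r=(3,2,3) succ=(2,0,0) retry=(0,1,0)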